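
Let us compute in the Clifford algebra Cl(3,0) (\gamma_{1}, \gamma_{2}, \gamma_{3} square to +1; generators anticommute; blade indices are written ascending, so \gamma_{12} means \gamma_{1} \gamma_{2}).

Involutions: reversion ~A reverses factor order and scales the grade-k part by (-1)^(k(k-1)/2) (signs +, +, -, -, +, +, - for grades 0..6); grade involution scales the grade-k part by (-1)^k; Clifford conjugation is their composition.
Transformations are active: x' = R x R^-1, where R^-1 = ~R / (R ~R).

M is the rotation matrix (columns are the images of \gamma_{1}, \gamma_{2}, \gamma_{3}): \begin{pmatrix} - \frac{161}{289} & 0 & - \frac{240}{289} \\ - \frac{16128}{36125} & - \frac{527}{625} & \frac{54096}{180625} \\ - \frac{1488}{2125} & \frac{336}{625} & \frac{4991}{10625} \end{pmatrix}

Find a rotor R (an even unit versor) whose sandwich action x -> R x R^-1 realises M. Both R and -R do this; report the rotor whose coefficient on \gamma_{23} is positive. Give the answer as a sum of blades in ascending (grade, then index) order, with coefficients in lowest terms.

Method: write R = a + b12*\gamma_{12} + b13*\gamma_{13} + b23*\gamma_{23} with a^2 + b12^2 + b13^2 + b23^2 = 1 (so R^-1 = ~R). Expanding the columns R e_j ~R gives tr M = 4a^2 - 1 and, from the antisymmetric part, M21 - M12 = -4a*b12, M13 - M31 = 4a*b13, M32 - M23 = -4a*b23.
Here tr M = -\frac{168081}{180625}, so a^2 = (1 + tr M)/4 = \frac{3136}{180625} and a = ±\frac{56}{425}. Taking a = \frac{56}{425}: M21 - M12 = -\frac{16128}{36125}, M13 - M31 = -\frac{4704}{36125}, M32 - M23 = \frac{43008}{180625}, giving b12 = \frac{72}{85}, b13 = -\frac{21}{85}, b23 = -\frac{192}{425}, i.e. R = \frac{56}{425} + \frac{72}{85} \gamma_{12} - \frac{21}{85} \gamma_{13} - \frac{192}{425} \gamma_{23}.
Its \gamma_{23} coefficient is negative, so report the other preimage -R.
Answer: -\frac{56}{425} - \frac{72}{85} \gamma_{12} + \frac{21}{85} \gamma_{13} + \frac{192}{425} \gamma_{23}. Uniqueness: Spin(3) -> SO(3) maps R and -R to the same rotation of trace -\frac{168081}{180625}; fixing the sign of the \gamma_{23} coefficient removes the ambiguity.


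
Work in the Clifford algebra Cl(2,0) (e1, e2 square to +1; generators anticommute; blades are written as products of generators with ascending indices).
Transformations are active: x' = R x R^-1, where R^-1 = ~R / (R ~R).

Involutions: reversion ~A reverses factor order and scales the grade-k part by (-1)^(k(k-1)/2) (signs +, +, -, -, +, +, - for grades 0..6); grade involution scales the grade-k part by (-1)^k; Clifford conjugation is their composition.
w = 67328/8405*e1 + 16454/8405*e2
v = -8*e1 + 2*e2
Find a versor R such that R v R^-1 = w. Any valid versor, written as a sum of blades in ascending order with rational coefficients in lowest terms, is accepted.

Equal squares first: v^2 = w^2 = 68. Then v + w = 88/8405*e1 + 33264/8405*e2 is a versor taking v to w, provided it is invertible.
Answer: 88/8405*e1 + 33264/8405*e2


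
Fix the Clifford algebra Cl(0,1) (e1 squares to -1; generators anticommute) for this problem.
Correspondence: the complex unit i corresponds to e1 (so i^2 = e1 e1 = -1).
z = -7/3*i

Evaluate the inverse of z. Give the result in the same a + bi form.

In blades: z = -7/3*e1.
With qbar = 7/3*e1 (scalar fixed, mapped units negated), z qbar = 49/9 (the sum of squared coefficients), so z^-1 = qbar / (49/9) = 3/7*e1; translating back:
Answer: 3/7*i


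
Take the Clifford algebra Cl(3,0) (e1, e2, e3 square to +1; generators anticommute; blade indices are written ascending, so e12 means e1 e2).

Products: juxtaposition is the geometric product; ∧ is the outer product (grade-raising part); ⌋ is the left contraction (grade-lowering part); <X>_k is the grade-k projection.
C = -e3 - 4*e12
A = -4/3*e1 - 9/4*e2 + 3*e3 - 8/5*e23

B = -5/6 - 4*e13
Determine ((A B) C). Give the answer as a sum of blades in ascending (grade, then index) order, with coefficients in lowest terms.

step 1: 118/9*e1 + 15/8*e2 + 17/6*e3 + 32/5*e12 + 4/3*e23 - 9*e123
step 2: 683/30 + 15/2*e1 - 484/9*e2 - 36*e3 + 9*e12 - 70/9*e13 - 15/8*e23 - 266/15*e123
Answer: 683/30 + 15/2*e1 - 484/9*e2 - 36*e3 + 9*e12 - 70/9*e13 - 15/8*e23 - 266/15*e123


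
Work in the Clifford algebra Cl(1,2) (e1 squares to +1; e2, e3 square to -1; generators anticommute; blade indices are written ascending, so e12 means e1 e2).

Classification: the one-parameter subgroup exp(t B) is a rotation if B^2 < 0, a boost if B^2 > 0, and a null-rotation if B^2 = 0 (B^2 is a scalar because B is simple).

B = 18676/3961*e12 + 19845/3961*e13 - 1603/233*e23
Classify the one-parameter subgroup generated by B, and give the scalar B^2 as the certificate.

B^2 term by term: the squares give (18676/3961)^2*(e12)^2 + (19845/3961)^2*(e13)^2 + (-1603/233)^2*(e23)^2 = 348792976/15689521*(+1) + 393824025/15689521*(+1) + 2569609/54289*(-1) = 0 (each basis 2-blade squares to minus the product of its generators' squares); cross terms between blades sharing an index anticommute and cancel. So B^2 = 0.
Answer: null-rotation, certificate B^2 = 0. B^2 = 0 is basis-independent, so its sign is the whole story.


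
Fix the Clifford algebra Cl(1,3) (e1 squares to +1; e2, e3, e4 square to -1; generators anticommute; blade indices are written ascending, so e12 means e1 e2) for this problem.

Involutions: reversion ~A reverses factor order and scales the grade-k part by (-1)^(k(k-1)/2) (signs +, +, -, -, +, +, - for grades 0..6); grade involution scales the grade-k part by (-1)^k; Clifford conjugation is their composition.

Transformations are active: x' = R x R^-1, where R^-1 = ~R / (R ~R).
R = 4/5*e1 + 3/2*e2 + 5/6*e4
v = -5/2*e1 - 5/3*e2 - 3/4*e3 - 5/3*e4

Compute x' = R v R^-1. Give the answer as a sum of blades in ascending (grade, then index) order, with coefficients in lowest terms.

~R = 4/5*e1 + 3/2*e2 + 5/6*e4, and R ~R = -1037/450, so R^-1 = ~R / (-1037/450).
R v = 17/9 + 29/12*e12 - 3/5*e13 + 3/4*e14 - 9/8*e23 - 10/9*e24 + 5/8*e34
Answer: 145/122*e1 - 145/183*e2 + 3/4*e3 + 55/183*e4


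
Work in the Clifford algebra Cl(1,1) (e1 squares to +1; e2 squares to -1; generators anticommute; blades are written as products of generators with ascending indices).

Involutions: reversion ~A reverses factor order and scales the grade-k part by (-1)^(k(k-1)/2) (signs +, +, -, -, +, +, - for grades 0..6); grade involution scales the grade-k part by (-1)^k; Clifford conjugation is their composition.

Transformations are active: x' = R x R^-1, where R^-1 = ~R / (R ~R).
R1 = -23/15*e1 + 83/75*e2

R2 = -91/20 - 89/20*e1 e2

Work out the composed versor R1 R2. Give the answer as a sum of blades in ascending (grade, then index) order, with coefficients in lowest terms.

Distribute over the terms of R1 (each basis-blade product reordered to ascending indices, repeated generators contracted through their squares):
(-23/15*e1) R2 = 2093/300*e1 + 2047/300*e2
(83/75*e2) R2 = -7387/1500*e1 - 7553/1500*e2
Summing the partial products and collecting blades:
Answer: 513/250*e1 + 447/250*e2


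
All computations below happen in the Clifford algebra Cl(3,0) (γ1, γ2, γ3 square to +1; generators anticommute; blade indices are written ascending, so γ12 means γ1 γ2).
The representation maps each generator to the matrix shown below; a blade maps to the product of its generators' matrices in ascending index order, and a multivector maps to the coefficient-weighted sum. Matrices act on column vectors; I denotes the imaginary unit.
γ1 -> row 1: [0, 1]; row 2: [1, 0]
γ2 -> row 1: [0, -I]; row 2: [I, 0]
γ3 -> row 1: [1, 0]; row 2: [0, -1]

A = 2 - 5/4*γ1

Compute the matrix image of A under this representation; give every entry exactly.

M = (2)*1 + (-5/4)*rho(γ1), summed entrywise (1 is the identity matrix):
Answer: row 1: [2, -5/4]; row 2: [-5/4, 2]


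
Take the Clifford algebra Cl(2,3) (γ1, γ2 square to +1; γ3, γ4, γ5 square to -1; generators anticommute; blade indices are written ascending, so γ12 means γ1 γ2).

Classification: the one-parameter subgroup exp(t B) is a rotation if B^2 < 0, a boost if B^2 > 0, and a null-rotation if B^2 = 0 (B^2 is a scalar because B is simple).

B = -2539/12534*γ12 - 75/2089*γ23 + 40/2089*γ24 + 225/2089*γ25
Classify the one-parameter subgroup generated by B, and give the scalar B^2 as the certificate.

B^2 term by term: the squares give (-2539/12534)^2*(γ12)^2 + (-75/2089)^2*(γ23)^2 + (40/2089)^2*(γ24)^2 + (225/2089)^2*(γ25)^2 = 6446521/157101156*(-1) + 5625/4363921*(+1) + 1600/4363921*(+1) + 50625/4363921*(+1) = -1/36 (each basis 2-blade squares to minus the product of its generators' squares); cross terms between blades sharing an index anticommute and cancel. So B^2 = -1/36.
Answer: rotation, certificate B^2 = -1/36. B^2 = -1/36 is basis-independent, so its sign is the whole story.


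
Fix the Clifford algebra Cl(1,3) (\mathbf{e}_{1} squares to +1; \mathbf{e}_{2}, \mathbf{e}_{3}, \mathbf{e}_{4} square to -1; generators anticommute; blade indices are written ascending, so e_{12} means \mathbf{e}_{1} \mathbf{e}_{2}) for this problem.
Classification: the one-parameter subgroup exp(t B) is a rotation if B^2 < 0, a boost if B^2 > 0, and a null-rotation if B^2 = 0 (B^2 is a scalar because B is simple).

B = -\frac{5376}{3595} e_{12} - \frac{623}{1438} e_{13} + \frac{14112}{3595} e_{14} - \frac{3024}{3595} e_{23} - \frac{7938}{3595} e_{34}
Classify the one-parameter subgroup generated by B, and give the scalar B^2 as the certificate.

B^2 term by term: the squares give (-\frac{5376}{3595})^2*(e_{12})^2 + (-\frac{623}{1438})^2*(e_{13})^2 + (\frac{14112}{3595})^2*(e_{14})^2 + (-\frac{3024}{3595})^2*(e_{23})^2 + (-\frac{7938}{3595})^2*(e_{34})^2 = \frac{28901376}{12924025}*(+1) + \frac{388129}{2067844}*(+1) + \frac{199148544}{12924025}*(+1) + \frac{9144576}{12924025}*(-1) + \frac{63011844}{12924025}*(-1) = \frac{49}{4} (each basis 2-blade squares to minus the product of its generators' squares); cross terms between blades sharing an index anticommute and cancel; the commuting (index-disjoint) pairs give grade-4 terms 2*c*c'*(blade product), which cancel blade by blade — e_{1234}: \frac{85349376}{12924025} - \frac{85349376}{12924025} = 0 — confirming B is simple. So B^2 = \frac{49}{4}.
Answer: boost, certificate B^2 = \frac{49}{4}. B^2 = \frac{49}{4} is basis-independent, so its sign is the whole story.


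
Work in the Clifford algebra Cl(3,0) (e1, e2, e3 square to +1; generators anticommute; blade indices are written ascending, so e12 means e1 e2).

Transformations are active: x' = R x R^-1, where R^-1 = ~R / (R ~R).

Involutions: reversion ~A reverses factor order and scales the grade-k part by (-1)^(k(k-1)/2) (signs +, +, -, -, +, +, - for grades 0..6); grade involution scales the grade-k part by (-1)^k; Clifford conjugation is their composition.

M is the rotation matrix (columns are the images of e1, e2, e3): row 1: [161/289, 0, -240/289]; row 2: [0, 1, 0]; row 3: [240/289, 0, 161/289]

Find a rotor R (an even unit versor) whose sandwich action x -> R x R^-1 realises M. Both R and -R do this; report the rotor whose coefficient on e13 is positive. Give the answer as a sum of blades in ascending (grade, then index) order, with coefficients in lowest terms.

Method: write R = a + b12*e12 + b13*e13 + b23*e23 with a^2 + b12^2 + b13^2 + b23^2 = 1 (so R^-1 = ~R). Expanding the columns R e_j ~R gives tr M = 4a^2 - 1 and, from the antisymmetric part, M21 - M12 = -4a*b12, M13 - M31 = 4a*b13, M32 - M23 = -4a*b23.
Here tr M = 611/289, so a^2 = (1 + tr M)/4 = 225/289 and a = ±15/17. Taking a = 15/17: M21 - M12 = 0, M13 - M31 = -480/289, M32 - M23 = 0, giving b12 = 0, b13 = -8/17, b23 = 0, i.e. R = 15/17 - 8/17*e13.
Its e13 coefficient is negative, so report the other preimage -R.
Answer: -15/17 + 8/17*e13. Sheet selection: the two-to-one cover makes ±R indistinguishable at the matrix level (trace 611/289), so uniqueness comes from the required sign on e13.


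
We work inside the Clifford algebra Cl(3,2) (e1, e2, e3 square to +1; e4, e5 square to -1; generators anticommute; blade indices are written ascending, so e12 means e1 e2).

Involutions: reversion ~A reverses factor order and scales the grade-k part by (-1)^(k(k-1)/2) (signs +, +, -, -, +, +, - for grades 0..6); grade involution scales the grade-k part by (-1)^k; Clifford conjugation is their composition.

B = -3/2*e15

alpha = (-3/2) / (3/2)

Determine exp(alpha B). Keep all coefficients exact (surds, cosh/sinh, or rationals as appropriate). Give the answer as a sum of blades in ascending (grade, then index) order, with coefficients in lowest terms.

B^2 = (-3/2)^2*(e15)^2 = 9/4*(+1) = 9/4 (a basis 2-blade squares to minus the product of its generators' squares).
B^2 = 9/4 — hyperbolic case — the even/odd split gives cosh and sinh: l = 3/2, alpha*l = -3/2, so exp(alpha B) = cosh(-3/2) + (sinh(-3/2)/(3/2))*B = cosh(3/2) + (-2*sinh(3/2)/3)*B.
Answer: cosh(3/2) + sinh(3/2)*e15


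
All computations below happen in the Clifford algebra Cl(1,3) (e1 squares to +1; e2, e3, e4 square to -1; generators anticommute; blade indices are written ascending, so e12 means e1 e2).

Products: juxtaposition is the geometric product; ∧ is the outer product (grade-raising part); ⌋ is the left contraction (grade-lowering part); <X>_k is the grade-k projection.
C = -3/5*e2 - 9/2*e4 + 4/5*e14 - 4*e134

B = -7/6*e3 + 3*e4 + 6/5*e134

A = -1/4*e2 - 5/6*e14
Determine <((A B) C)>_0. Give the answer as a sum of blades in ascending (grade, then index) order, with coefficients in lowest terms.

step 1: 5/2*e1 + e3 + 7/24*e23 - 3/4*e24 - 35/36*e134 + 3/10*e1234
step 2: -35/9 - 183/40*e2 + 217/360*e3 + 49/20*e4 - 9/10*e12 - 35/8*e13 - 61/4*e14 + 21/25*e23 - 29/2*e34 + 87/20*e123 + 7/6*e124 - 31/50*e134 - 21/16*e234 + 49/60*e1234
step 3: -35/9
Answer: -35/9


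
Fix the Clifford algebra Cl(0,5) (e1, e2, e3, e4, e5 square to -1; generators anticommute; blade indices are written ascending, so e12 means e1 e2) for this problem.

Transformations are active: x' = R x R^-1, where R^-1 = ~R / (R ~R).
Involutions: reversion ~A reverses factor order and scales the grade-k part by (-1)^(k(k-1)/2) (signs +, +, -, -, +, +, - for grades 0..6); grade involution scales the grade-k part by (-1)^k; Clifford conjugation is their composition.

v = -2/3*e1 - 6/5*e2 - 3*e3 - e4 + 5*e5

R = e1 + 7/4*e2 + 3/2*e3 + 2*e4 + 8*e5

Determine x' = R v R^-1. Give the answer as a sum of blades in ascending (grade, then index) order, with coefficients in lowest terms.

~R = e1 + 7/4*e2 + 3/2*e3 + 2*e4 + 8*e5, and R ~R = -1189/16, so R^-1 = ~R / (-1189/16).
R v = -461/15 - 1/30*e12 - 2*e13 + 1/3*e14 + 31/3*e15 - 69/20*e23 + 13/20*e24 + 367/20*e25 + 9/2*e34 + 63/2*e35 + 18*e45
Answer: 26642/17835*e1 + 47218/17835*e2 + 25211/5945*e3 + 47339/17835*e4 + 28841/17835*e5


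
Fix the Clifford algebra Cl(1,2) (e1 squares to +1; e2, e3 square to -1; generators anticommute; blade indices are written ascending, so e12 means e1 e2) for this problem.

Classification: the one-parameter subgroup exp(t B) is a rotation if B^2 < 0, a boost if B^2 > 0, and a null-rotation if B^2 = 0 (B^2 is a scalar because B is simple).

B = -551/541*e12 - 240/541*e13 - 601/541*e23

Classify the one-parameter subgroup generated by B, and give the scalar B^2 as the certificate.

B^2 term by term: the squares give (-551/541)^2*(e12)^2 + (-240/541)^2*(e13)^2 + (-601/541)^2*(e23)^2 = 303601/292681*(+1) + 57600/292681*(+1) + 361201/292681*(-1) = 0 (each basis 2-blade squares to minus the product of its generators' squares); cross terms between blades sharing an index anticommute and cancel. So B^2 = 0.
Answer: null-rotation, certificate B^2 = 0. Key observation: B^2 = 0 is a conjugation invariant, so its sign decides the class regardless of the surface form of B.


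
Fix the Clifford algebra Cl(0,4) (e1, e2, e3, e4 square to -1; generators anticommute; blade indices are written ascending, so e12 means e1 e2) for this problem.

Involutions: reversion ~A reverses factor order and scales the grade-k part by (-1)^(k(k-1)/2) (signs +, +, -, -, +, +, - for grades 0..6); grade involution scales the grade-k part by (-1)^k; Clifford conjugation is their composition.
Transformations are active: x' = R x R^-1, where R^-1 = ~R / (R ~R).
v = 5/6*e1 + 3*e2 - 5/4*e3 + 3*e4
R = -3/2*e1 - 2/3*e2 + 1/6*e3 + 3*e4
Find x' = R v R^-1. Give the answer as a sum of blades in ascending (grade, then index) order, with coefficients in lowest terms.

~R = -3/2*e1 - 2/3*e2 + 1/6*e3 + 3*e4, and R ~R = -211/18, so R^-1 = ~R / (-211/18).
R v = -133/24 - 71/18*e12 + 125/72*e13 - 7*e14 + 1/3*e23 - 11*e24 + 17/4*e34
Answer: -5701/2532*e1 - 766/211*e2 + 297/211*e3 - 69/422*e4


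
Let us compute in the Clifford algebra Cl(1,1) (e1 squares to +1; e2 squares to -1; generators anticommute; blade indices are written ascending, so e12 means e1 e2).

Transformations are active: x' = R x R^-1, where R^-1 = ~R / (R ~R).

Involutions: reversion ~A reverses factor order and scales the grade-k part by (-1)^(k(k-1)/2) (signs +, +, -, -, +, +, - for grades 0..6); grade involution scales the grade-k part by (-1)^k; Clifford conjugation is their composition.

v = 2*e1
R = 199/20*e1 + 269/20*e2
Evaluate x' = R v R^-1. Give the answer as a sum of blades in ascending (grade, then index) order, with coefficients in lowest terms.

~R = 199/20*e1 + 269/20*e2, and R ~R = -819/10, so R^-1 = ~R / (-819/10).
R v = 199/10 - 269/10*e12
Answer: -55981/8190*e1 - 53531/8190*e2


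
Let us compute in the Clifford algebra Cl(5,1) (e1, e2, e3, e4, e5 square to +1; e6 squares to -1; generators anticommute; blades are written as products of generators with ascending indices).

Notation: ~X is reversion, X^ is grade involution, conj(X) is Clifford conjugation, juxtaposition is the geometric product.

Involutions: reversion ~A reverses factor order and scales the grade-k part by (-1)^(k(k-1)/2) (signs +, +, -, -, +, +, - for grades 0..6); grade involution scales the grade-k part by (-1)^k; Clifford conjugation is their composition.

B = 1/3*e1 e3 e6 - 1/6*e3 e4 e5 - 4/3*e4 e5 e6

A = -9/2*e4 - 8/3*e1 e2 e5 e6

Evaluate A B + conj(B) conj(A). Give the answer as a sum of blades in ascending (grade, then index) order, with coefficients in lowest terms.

first term: -3/4*e3 e5 + 6*e5 e6 + 32/9*e1 e2 e4 - 8/9*e2 e3 e5 - 3/2*e1 e3 e4 e6 - 4/9*e1 e2 e3 e4 e6
second term: 3/4*e3 e5 - 6*e5 e6 + 32/9*e1 e2 e4 - 8/9*e2 e3 e5 - 3/2*e1 e3 e4 e6 + 4/9*e1 e2 e3 e4 e6
Answer: 64/9*e1 e2 e4 - 16/9*e2 e3 e5 - 3*e1 e3 e4 e6


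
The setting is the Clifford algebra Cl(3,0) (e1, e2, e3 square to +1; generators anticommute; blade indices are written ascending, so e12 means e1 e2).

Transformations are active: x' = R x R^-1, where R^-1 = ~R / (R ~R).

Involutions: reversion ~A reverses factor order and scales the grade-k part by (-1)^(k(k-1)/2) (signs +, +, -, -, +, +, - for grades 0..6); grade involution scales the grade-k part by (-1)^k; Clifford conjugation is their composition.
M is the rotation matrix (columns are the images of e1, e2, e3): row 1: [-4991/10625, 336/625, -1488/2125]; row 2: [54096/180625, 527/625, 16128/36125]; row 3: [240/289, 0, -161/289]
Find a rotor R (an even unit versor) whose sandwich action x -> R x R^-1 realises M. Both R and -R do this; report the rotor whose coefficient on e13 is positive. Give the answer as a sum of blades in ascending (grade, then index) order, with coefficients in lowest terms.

Method: write R = a + b12*e12 + b13*e13 + b23*e23 with a^2 + b12^2 + b13^2 + b23^2 = 1 (so R^-1 = ~R). Expanding the columns R e_j ~R gives tr M = 4a^2 - 1 and, from the antisymmetric part, M21 - M12 = -4a*b12, M13 - M31 = 4a*b13, M32 - M23 = -4a*b23.
Here tr M = -33169/180625, so a^2 = (1 + tr M)/4 = 36864/180625 and a = ±192/425. Taking a = 192/425: M21 - M12 = -43008/180625, M13 - M31 = -55296/36125, M32 - M23 = -16128/36125, giving b12 = 56/425, b13 = -72/85, b23 = 21/85, i.e. R = 192/425 + 56/425*e12 - 72/85*e13 + 21/85*e23.
Its e13 coefficient is negative, so report the other preimage -R.
Answer: -192/425 - 56/425*e12 + 72/85*e13 - 21/85*e23. Uniqueness: Spin(3) -> SO(3) maps R and -R to the same rotation of trace -33169/180625; fixing the sign of the e13 coefficient removes the ambiguity.


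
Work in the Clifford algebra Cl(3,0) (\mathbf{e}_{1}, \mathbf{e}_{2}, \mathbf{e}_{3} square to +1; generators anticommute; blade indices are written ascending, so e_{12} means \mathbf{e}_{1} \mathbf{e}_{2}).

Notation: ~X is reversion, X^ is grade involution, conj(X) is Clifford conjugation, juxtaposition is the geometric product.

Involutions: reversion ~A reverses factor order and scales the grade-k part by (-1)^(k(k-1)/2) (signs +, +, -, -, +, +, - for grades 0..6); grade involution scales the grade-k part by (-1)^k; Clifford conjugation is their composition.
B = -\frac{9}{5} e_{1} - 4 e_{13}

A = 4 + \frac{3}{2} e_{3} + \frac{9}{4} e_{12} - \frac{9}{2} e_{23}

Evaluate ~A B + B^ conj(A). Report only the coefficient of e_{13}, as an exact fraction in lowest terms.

first term: -\frac{6}{5} e_{1} - \frac{81}{20} e_{2} - 18 e_{12} - \frac{133}{10} e_{13} - 9 e_{23} - \frac{81}{10} e_{123}
second term: \frac{66}{5} e_{1} - \frac{81}{20} e_{2} + 18 e_{12} - \frac{187}{10} e_{13} + 9 e_{23} + \frac{81}{10} e_{123}
Answer: -32


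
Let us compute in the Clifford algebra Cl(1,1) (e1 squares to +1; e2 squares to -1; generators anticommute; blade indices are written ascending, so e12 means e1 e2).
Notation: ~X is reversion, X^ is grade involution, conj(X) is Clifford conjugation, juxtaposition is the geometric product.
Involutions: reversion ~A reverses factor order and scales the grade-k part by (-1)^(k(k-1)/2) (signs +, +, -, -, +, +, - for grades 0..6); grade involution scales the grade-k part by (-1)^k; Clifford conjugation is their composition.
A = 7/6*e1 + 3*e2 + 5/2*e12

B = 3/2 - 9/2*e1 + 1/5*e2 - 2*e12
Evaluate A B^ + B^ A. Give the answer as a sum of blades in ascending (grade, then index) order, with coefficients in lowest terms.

first term: 17/20 - 15/4*e1 - 109/12*e2 - 599/60*e12
second term: 17/20 + 29/4*e1 + 217/12*e2 + 1049/60*e12
Answer: 17/10 + 7/2*e1 + 9*e2 + 15/2*e12


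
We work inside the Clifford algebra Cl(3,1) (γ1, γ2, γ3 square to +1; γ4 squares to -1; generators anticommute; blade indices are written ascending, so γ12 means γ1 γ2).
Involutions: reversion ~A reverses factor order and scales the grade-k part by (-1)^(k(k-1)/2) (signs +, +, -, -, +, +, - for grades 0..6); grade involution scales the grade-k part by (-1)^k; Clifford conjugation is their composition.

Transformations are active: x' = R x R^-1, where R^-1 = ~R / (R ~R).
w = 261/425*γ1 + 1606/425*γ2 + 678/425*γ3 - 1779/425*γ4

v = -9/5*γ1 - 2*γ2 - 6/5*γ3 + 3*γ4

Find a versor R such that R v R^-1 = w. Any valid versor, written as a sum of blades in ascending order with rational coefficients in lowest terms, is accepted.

R = v + w = -504/425*γ1 + 756/425*γ2 + 168/425*γ3 - 504/425*γ4 works: the equal norms (-8/25) guarantee its sandwich swaps v into w.
Answer: -504/425*γ1 + 756/425*γ2 + 168/425*γ3 - 504/425*γ4


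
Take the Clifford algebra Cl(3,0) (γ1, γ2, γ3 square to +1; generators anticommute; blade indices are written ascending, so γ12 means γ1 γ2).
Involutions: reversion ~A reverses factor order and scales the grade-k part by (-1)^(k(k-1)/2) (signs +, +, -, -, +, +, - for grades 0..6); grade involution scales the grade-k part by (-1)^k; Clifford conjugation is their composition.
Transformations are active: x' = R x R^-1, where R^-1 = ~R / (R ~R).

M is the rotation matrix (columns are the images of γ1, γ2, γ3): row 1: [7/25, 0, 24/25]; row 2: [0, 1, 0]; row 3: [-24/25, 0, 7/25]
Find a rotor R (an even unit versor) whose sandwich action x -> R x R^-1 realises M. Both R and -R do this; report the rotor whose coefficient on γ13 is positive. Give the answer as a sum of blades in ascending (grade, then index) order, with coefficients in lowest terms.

Method: write R = a + b12*γ12 + b13*γ13 + b23*γ23 with a^2 + b12^2 + b13^2 + b23^2 = 1 (so R^-1 = ~R). Expanding the columns R e_j ~R gives tr M = 4a^2 - 1 and, from the antisymmetric part, M21 - M12 = -4a*b12, M13 - M31 = 4a*b13, M32 - M23 = -4a*b23.
Here tr M = 39/25, so a^2 = (1 + tr M)/4 = 16/25 and a = ±4/5. Taking a = 4/5: M21 - M12 = 0, M13 - M31 = 48/25, M32 - M23 = 0, giving b12 = 0, b13 = 3/5, b23 = 0, i.e. R = 4/5 + 3/5*γ13.
Its γ13 coefficient is already positive.
Answer: 4/5 + 3/5*γ13. Note: both R and -R realise this M (trace 39/25); the covering map identifies them, and the γ13-coefficient sign is the tie-breaker.


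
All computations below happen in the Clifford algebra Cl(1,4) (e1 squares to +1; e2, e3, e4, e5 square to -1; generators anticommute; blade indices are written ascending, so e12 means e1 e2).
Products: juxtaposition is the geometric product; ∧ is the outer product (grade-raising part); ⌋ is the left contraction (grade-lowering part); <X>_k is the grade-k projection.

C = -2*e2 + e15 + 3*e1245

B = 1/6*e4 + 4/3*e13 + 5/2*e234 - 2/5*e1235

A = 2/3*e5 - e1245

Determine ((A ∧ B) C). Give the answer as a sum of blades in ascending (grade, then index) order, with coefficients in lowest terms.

step 1: -1/9*e45 + 8/9*e135 - 5/3*e2345
step 2: -8/9*e3 + 1/3*e12 + 5*e13 + 1/9*e14 + 8/3*e234 + 2/9*e245 + 10/3*e345 + 5/3*e1234 - 16/9*e1235
Answer: -8/9*e3 + 1/3*e12 + 5*e13 + 1/9*e14 + 8/3*e234 + 2/9*e245 + 10/3*e345 + 5/3*e1234 - 16/9*e1235


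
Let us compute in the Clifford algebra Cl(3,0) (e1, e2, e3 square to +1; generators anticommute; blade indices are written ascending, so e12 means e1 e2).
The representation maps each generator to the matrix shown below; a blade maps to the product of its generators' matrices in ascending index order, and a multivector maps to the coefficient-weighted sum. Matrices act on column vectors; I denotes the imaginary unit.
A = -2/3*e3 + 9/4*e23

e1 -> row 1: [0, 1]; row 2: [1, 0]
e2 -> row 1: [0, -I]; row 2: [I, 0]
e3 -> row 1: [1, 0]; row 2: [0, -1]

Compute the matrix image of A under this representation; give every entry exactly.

Bivector images (products of the table entries): rho(e23) = rho(e2)rho(e3) = row 1: [0, I]; row 2: [I, 0].
M = (-2/3)*rho(e3) + (9/4)*rho(e23), summed entrywise:
Answer: row 1: [-2/3, 9*I/4]; row 2: [9*I/4, 2/3]


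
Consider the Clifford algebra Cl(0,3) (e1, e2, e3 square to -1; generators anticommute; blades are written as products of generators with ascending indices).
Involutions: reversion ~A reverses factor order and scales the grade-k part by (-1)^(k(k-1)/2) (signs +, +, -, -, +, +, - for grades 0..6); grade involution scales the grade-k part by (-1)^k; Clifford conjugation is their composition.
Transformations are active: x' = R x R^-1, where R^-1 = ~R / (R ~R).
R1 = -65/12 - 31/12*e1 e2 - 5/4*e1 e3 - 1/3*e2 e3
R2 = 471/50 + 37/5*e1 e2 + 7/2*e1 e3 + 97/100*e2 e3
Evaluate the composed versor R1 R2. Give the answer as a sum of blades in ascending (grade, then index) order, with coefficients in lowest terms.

Distribute over the terms of R1 (each basis-blade product reordered to ascending indices, repeated generators contracted through their squares):
(-65/12) R2 = -2041/40 - 481/12*e1 e2 - 455/24*e1 e3 - 1261/240*e2 e3
(-31/12*e1 e2) R2 = 1147/60 - 4867/200*e1 e2 + 3007/1200*e1 e3 - 217/24*e2 e3
(-5/4*e1 e3) R2 = 35/8 - 97/80*e1 e2 - 471/40*e1 e3 + 37/4*e2 e3
(-1/3*e2 e3) R2 = 97/300 + 7/6*e1 e2 - 37/15*e1 e3 - 157/50*e2 e3
Summing the partial products and collecting blades:
Answer: -2721/100 - 77357/1200*e1 e2 - 36833/1200*e1 e3 - 9823/1200*e2 e3


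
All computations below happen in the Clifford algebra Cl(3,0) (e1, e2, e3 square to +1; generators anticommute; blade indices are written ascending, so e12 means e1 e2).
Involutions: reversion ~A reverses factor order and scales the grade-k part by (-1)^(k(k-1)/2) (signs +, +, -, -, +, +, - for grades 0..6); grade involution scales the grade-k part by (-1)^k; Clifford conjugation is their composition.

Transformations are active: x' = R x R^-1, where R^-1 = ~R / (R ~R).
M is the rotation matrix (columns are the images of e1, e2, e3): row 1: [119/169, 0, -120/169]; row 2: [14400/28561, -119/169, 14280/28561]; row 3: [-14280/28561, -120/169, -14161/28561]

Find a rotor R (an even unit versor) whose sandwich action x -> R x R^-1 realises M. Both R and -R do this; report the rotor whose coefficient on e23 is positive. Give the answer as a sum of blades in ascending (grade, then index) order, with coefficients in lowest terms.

Method: write R = a + b12*e12 + b13*e13 + b23*e23 with a^2 + b12^2 + b13^2 + b23^2 = 1 (so R^-1 = ~R). Expanding the columns R e_j ~R gives tr M = 4a^2 - 1 and, from the antisymmetric part, M21 - M12 = -4a*b12, M13 - M31 = 4a*b13, M32 - M23 = -4a*b23.
Here tr M = -14161/28561, so a^2 = (1 + tr M)/4 = 3600/28561 and a = ±60/169. Taking a = 60/169: M21 - M12 = 14400/28561, M13 - M31 = -6000/28561, M32 - M23 = -34560/28561, giving b12 = -60/169, b13 = -25/169, b23 = 144/169, i.e. R = 60/169 - 60/169*e12 - 25/169*e13 + 144/169*e23.
Its e23 coefficient is already positive.
Answer: 60/169 - 60/169*e12 - 25/169*e13 + 144/169*e23. Key observation: the double cover Spin(3) -> SO(3) sends R and -R to the same matrix (trace -14161/28561 here), so the stated sign of the e23 coefficient is what selects one sheet.


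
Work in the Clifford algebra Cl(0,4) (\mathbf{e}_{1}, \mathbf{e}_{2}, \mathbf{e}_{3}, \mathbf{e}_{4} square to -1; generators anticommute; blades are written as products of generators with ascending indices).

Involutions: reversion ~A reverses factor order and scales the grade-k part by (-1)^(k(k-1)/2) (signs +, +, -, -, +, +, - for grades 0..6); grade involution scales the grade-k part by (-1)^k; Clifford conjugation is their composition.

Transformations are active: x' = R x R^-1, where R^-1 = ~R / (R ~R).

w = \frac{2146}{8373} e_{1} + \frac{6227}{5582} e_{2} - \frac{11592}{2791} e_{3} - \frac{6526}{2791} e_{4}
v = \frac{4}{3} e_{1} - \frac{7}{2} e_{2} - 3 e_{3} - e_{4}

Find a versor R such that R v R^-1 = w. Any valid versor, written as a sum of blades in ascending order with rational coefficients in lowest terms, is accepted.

Reasoning: v^2 = w^2 = -\frac{865}{36} since conjugation preserves the quadratic form; R = v + w = \frac{13310}{8373} e_{1} - \frac{6655}{2791} e_{2} - \frac{19965}{2791} e_{3} - \frac{9317}{2791} e_{4} is then valid when invertible, keeping its own part and reversing (v - w)/2.
Answer: \frac{13310}{8373} e_{1} - \frac{6655}{2791} e_{2} - \frac{19965}{2791} e_{3} - \frac{9317}{2791} e_{4}


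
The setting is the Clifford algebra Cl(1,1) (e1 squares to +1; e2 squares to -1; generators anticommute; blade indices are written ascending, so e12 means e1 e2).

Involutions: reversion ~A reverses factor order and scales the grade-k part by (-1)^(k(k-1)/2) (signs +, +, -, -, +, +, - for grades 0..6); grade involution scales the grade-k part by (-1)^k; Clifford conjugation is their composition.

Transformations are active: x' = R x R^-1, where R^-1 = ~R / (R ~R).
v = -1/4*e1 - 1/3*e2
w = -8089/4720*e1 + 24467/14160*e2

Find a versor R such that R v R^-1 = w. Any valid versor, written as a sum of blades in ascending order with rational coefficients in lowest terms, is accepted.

Why this works: both vectors square to -7/144, so q(v) = q(w) and R = v + w = -9269/4720*e1 + 19747/14160*e2 carries v to w — its own direction survives, the complement (v - w)/2 flips.
Answer: -9269/4720*e1 + 19747/14160*e2


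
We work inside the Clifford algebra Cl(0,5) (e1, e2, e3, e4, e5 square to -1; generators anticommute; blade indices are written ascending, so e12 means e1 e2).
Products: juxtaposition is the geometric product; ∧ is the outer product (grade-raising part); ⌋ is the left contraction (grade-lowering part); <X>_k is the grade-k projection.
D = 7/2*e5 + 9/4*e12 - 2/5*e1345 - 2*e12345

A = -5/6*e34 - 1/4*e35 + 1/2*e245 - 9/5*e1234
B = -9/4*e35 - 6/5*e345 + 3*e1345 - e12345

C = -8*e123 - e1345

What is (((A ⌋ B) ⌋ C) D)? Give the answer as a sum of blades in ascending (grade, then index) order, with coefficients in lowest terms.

step 1: -9/16 + 3/10*e4 + 4/5*e5 + 1/2*e13 - 3/4*e14 + 5/2*e15 + 1/4*e124 - 5/6*e125
step 2: -4*e2 + 5/2*e34 + 3/4*e35 + 1/2*e45 + 9/2*e123 - 4/5*e134 + 3/10*e135 + 9/16*e1345
step 3: -9/40 - 9*e1 + 9/8*e2 - 51/4*e3 - 163/100*e4 + 8/25*e5 - 17/20*e13 - 3/10*e14 + e15 + 3/5*e24 - 62/5*e25 - 9*e45 + e123 - 3/2*e124 + 5*e125 - 63/32*e134 + 9/5*e234 - 27/40*e235 - 9/5*e245 + 35/4*e345 + 45/8*e1234 + 279/16*e1235 + 9/8*e1245 + 26/5*e1345 - 81/64*e2345 - 8/5*e12345
Answer: -9/40 - 9*e1 + 9/8*e2 - 51/4*e3 - 163/100*e4 + 8/25*e5 - 17/20*e13 - 3/10*e14 + e15 + 3/5*e24 - 62/5*e25 - 9*e45 + e123 - 3/2*e124 + 5*e125 - 63/32*e134 + 9/5*e234 - 27/40*e235 - 9/5*e245 + 35/4*e345 + 45/8*e1234 + 279/16*e1235 + 9/8*e1245 + 26/5*e1345 - 81/64*e2345 - 8/5*e12345


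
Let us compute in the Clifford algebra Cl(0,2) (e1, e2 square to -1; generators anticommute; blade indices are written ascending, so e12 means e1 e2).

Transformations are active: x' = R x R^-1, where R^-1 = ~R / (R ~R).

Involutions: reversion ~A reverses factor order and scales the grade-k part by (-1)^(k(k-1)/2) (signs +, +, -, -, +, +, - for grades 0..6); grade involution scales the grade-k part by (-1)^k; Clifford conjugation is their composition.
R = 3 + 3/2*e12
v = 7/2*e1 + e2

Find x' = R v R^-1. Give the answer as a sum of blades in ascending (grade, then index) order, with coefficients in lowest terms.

~R = 3 - 3/2*e12, and R ~R = 45/4, so R^-1 = ~R / (45/4).
R v = 9*e1 + 33/4*e2
Answer: 13/10*e1 + 17/5*e2


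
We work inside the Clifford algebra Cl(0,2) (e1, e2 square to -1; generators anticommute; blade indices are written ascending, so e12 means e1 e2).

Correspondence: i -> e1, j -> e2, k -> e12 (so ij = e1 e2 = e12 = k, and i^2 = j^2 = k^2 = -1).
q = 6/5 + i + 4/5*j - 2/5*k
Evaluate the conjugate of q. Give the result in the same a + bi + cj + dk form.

In blades: q = 6/5 + e1 + 4/5*e2 - 2/5*e12.
Conjugation here is Clifford conjugation: the scalar is fixed and the grade-1 and grade-2 blades all flip sign, giving 6/5 - e1 - 4/5*e2 + 2/5*e12; translating back:
Answer: 6/5 - i - 4/5*j + 2/5*k


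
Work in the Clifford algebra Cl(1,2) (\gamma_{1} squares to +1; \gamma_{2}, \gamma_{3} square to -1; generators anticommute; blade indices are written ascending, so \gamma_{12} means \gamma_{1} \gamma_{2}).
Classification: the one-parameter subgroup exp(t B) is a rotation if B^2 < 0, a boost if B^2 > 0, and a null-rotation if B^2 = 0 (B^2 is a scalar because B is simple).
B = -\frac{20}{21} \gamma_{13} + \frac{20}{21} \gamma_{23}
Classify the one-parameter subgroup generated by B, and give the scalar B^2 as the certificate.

B^2 term by term: the squares give (-\frac{20}{21})^2*(\gamma_{13})^2 + (\frac{20}{21})^2*(\gamma_{23})^2 = \frac{400}{441}*(+1) + \frac{400}{441}*(-1) = 0 (each basis 2-blade squares to minus the product of its generators' squares); cross terms between blades sharing an index anticommute and cancel. So B^2 = 0.
Answer: null-rotation, certificate B^2 = 0. Key observation: B^2 = 0 is a conjugation invariant, so its sign decides the class regardless of the surface form of B.


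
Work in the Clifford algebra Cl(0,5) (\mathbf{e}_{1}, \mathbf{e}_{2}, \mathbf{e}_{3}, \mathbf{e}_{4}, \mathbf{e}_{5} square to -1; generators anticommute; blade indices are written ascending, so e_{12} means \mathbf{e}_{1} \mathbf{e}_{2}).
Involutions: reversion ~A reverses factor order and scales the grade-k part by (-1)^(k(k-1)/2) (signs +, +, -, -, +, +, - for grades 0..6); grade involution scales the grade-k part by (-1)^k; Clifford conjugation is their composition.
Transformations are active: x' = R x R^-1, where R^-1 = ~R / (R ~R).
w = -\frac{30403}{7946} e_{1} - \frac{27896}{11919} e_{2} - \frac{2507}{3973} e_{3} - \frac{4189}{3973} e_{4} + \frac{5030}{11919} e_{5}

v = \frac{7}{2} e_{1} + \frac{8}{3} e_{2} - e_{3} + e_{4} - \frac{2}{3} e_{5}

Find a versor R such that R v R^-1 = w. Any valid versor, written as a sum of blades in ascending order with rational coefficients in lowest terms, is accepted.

The midline construction: v and w both square to -\frac{785}{36}, so reflecting in their sum -\frac{1296}{3973} e_{1} + \frac{1296}{3973} e_{2} - \frac{6480}{3973} e_{3} - \frac{216}{3973} e_{4} - \frac{972}{3973} e_{5} exchanges them.
Answer: -\frac{1296}{3973} e_{1} + \frac{1296}{3973} e_{2} - \frac{6480}{3973} e_{3} - \frac{216}{3973} e_{4} - \frac{972}{3973} e_{5}


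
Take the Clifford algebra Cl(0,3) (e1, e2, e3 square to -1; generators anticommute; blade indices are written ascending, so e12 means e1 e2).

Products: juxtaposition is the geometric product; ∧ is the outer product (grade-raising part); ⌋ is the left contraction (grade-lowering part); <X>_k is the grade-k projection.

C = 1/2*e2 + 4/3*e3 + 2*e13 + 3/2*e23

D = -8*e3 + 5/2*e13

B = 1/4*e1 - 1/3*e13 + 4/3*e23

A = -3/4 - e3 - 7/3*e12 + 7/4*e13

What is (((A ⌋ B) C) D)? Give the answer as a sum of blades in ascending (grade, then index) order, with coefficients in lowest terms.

step 1: 7/12 + 7/48*e1 - 4/3*e2 + 1/4*e13 - e23
step 2: 5/3 - 1/3*e1 + 13/8*e2 + 143/72*e3 + 235/96*e12 + 49/36*e13 - 65/72*e23 + 265/96*e123
step 3: 899/72 + 761/48*e1 - 185/576*e2 - 25/2*e3 + 3505/144*e12 + 41/6*e13 - 1321/192*e23 - 1135/48*e123
Answer: 899/72 + 761/48*e1 - 185/576*e2 - 25/2*e3 + 3505/144*e12 + 41/6*e13 - 1321/192*e23 - 1135/48*e123


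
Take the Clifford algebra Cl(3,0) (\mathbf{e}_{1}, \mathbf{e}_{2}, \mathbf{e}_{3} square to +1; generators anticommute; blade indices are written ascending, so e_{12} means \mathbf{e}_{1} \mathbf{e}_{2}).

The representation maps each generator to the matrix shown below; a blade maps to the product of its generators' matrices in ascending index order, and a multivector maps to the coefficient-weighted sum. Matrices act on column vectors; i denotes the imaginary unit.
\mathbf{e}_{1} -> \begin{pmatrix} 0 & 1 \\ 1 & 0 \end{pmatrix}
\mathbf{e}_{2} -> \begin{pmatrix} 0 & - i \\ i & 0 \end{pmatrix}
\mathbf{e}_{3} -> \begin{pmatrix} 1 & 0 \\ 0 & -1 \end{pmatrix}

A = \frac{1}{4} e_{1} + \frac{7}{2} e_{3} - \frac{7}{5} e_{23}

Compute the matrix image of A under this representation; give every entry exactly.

Bivector images (products of the table entries): rho(e_{23}) = rho(\mathbf{e}_{2})rho(\mathbf{e}_{3}) = \begin{pmatrix} 0 & i \\ i & 0 \end{pmatrix}.
M = (\frac{1}{4})*rho(e_{1}) + (\frac{7}{2})*rho(e_{3}) + (-\frac{7}{5})*rho(e_{23}), summed entrywise:
Answer: \begin{pmatrix} \frac{7}{2} & \frac{1}{4} - \frac{7 i}{5} \\ \frac{1}{4} - \frac{7 i}{5} & - \frac{7}{2} \end{pmatrix}


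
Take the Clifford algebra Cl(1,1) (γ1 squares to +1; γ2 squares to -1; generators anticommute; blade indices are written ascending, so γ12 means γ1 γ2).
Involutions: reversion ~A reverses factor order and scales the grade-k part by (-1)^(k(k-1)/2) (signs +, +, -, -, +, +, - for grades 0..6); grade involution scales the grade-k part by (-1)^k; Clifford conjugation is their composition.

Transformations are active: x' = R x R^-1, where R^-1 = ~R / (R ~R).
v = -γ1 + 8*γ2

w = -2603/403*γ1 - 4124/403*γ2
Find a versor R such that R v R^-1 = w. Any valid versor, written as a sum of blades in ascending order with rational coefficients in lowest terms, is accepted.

Construction: equal norms (both -63) license R = v + w = -3006/403*γ1 - 900/403*γ2 — nothing changes along that direction, while (v - w)/2 changes sign, so v maps onto w.
Answer: -3006/403*γ1 - 900/403*γ2


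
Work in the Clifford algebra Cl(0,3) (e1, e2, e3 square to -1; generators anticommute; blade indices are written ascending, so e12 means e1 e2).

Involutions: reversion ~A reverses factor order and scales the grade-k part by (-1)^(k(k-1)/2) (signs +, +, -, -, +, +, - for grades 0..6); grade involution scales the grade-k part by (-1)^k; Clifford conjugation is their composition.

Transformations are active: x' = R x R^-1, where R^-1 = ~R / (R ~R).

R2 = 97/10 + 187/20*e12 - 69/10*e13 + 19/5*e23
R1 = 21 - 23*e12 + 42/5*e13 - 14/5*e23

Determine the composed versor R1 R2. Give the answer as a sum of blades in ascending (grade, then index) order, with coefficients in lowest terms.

Distribute over the terms of R1 (each basis-blade product reordered to ascending indices, repeated generators contracted through their squares):
(21) R2 = 2037/10 + 3927/20*e12 - 1449/10*e13 + 399/5*e23
(-23*e12) R2 = 4301/20 - 2231/10*e12 + 437/5*e13 + 1587/10*e23
(42/5*e13) R2 = 1449/25 + 798/25*e12 + 2037/25*e13 - 3927/50*e23
(-14/5*e23) R2 = 266/25 - 483/25*e12 - 1309/50*e13 - 679/25*e23
Summing the partial products and collecting blades:
Answer: 9747/20 - 283/20*e12 - 11/5*e13 + 664/5*e23
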